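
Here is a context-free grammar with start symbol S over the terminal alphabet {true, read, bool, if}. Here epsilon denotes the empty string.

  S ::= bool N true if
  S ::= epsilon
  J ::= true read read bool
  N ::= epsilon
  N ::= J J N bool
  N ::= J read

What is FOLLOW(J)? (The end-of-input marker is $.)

{bool, read, true}

FIRST(S) = {epsilon, bool}
FIRST(J) = {true}
FIRST(N) = {epsilon, true}  (via J J N bool, J read)
FOLLOW(S) includes $ since S is the start symbol.
FOLLOW(S): S appears on no right-hand side. Thus FOLLOW(S) = {$}.
FOLLOW(J): in N::=J J N bool (occurrence 1), J is followed by J N bool with FIRST {true}; in N::=J J N bool (occurrence 2), J is followed by N bool with FIRST {bool, true}; in N::=J read, J is followed by read with FIRST {read}. Thus FOLLOW(J) = {bool, read, true}.
FOLLOW(N): in S::=bool N true if, N is followed by true if with FIRST {true}; in N::=J J N bool, N is followed by bool with FIRST {bool}. Thus FOLLOW(N) = {bool, true}.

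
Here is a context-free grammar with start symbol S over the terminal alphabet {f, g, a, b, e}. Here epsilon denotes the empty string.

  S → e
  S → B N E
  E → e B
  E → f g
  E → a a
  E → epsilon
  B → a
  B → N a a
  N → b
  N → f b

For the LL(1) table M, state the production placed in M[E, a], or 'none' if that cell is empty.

E → a a

FIRST(E) = {epsilon, a, e, f}
FIRST(N) = {b, f}
FIRST(B) = {a, b, f}  (via N a a)
FIRST(S) = {a, b, e, f}  (via B N E)
FOLLOW(S) includes $ since S is the start symbol.
FOLLOW(S): S appears on no right-hand side. Thus FOLLOW(S) = {$}.
FOLLOW(E): in S→B N E, the suffix after E is empty, so FOLLOW(E) ⊇ FOLLOW(S) = {$}. Thus FOLLOW(E) = {$}.
For E → e B: FIRST(e B) = {e}, so it goes in M[E, t] for t ∈ {e}.
For E → f g: FIRST(f g) = {f}, so it goes in M[E, t] for t ∈ {f}.
For E → a a: FIRST(a a) = {a}, so it goes in M[E, t] for t ∈ {a}.
For E → epsilon: FIRST(epsilon) = {epsilon}, so it goes in M[E, t] for t ∈ {}; since epsilon ∈ FIRST, also for every t ∈ FOLLOW(E) = {$}.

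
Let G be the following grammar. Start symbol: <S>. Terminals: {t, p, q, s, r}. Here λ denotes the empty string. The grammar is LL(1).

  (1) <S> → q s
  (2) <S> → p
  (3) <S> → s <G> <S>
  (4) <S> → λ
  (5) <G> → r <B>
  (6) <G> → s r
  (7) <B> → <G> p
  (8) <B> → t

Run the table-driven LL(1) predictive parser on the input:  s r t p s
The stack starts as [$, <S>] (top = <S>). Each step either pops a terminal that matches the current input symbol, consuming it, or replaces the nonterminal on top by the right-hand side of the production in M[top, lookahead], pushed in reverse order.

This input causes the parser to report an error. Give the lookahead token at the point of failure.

s

step 1: stack=$ <S>  input=s r t p s $  — expand <S> → s <G> <S>
step 2: stack=$ <S> <G> s  input=s r t p s $  — match s
step 3: stack=$ <S> <G>  input=r t p s $  — expand <G> → r <B>
step 4: stack=$ <S> <B> r  input=r t p s $  — match r
step 5: stack=$ <S> <B>  input=t p s $  — expand <B> → t
step 6: stack=$ <S> t  input=t p s $  — match t
step 7: stack=$ <S>  input=p s $  — expand <S> → p
step 8: stack=$ p  input=p s $  — match p
step 9: stack=$  input=s $  — error: stack empty but input remains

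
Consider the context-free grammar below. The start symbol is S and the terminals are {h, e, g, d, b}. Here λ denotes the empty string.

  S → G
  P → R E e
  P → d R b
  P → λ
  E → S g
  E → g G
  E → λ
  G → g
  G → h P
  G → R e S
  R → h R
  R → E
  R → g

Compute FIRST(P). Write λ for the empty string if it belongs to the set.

FIRST(S) = {e, g, h}  (via G)
FIRST(E) = {λ, e, g, h}  (via S g)
FIRST(R) = {λ, e, g, h}  (via E)
FIRST(P) = {λ, d, e, g, h}  (via R E e)
FIRST(G) = {e, g, h}  (via R e S)

{λ, d, e, g, h}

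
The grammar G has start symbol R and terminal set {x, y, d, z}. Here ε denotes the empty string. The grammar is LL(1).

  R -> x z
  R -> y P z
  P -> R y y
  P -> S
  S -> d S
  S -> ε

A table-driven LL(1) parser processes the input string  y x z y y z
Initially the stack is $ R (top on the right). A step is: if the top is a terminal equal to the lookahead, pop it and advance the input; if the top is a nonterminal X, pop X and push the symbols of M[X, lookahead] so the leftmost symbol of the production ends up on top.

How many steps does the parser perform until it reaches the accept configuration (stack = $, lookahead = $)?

step 1: stack=$ R  input=y x z y y z $  — expand R -> y P z
step 2: stack=$ z P y  input=y x z y y z $  — match y
step 3: stack=$ z P  input=x z y y z $  — expand P -> R y y
step 4: stack=$ z y y R  input=x z y y z $  — expand R -> x z
step 5: stack=$ z y y z x  input=x z y y z $  — match x
step 6: stack=$ z y y z  input=z y y z $  — match z
step 7: stack=$ z y y  input=y y z $  — match y
step 8: stack=$ z y  input=y z $  — match y
step 9: stack=$ z  input=z $  — match z
Accept reached after 9 steps.

9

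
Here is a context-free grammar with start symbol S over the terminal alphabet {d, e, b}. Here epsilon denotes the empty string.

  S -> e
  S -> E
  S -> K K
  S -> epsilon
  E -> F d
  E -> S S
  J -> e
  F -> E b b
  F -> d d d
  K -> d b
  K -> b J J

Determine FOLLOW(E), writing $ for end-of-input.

{$, b, d, e}

FIRST(J): from J->e we get {e}. So FIRST(J) = {e}.
FIRST(K): from K->d b we get {d}; from K->b J J we get {b}. So FIRST(K) = {b, d}.
FIRST(S): from S->e we get {e}; from S->E we get {epsilon, b, d, e}; from S->K K we get {b, d}; from S->epsilon we get {epsilon}. So FIRST(S) = {epsilon, b, d, e}.
FIRST(E): from E->F d we get {b, d, e}; from E->S S we get {epsilon, b, d, e}. So FIRST(E) = {epsilon, b, d, e}.
FIRST(F): from F->E b b we get {b, d, e}; from F->d d d we get {d}. So FIRST(F) = {b, d, e}.
FOLLOW(S) includes $ since S is the start symbol.
FOLLOW(F): in E->F d, F is followed by d with FIRST {d}. Thus FOLLOW(F) = {d}.
FOLLOW(S): in E->S S (occurrence 1), S is followed by S with FIRST {epsilon, b, d, e}; in E->S S (occurrence 1), the suffix after S is nullable, so FOLLOW(S) ⊇ FOLLOW(E) = {$, b, d, e}; in E->S S (occurrence 2), the suffix after S is empty, so FOLLOW(S) ⊇ FOLLOW(E) = {$, b, d, e}. Thus FOLLOW(S) = {$, b, d, e}.
FOLLOW(E): in S->E, the suffix after E is empty, so FOLLOW(E) ⊇ FOLLOW(S) = {$, b, d, e}; in F->E b b, E is followed by b b with FIRST {b}. Thus FOLLOW(E) = {$, b, d, e}.
FOLLOW(K): in S->K K (occurrence 1), K is followed by K with FIRST {b, d}; in S->K K (occurrence 2), the suffix after K is empty, so FOLLOW(K) ⊇ FOLLOW(S) = {$, b, d, e}. Thus FOLLOW(K) = {$, b, d, e}.
FOLLOW(J): in K->b J J (occurrence 1), J is followed by J with FIRST {e}; in K->b J J (occurrence 2), the suffix after J is empty, so FOLLOW(J) ⊇ FOLLOW(K) = {$, b, d, e}. Thus FOLLOW(J) = {$, b, d, e}.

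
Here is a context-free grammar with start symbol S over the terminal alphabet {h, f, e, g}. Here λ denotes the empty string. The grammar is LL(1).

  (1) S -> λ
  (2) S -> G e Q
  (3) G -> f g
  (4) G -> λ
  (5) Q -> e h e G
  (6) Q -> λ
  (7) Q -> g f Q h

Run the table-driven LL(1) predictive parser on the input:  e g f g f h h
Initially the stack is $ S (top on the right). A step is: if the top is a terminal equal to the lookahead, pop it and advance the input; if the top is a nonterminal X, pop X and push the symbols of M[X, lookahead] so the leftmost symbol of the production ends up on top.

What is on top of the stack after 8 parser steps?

     Stack        Input            Action
  1  $ S          e g f g f h h $  expand S -> G e Q
  2  $ Q e G      e g f g f h h $  expand G -> λ
  3  $ Q e        e g f g f h h $  match e
  4  $ Q          g f g f h h $    expand Q -> g f Q h
  5  $ h Q f g    g f g f h h $    match g
  6  $ h Q f      f g f h h $      match f
  7  $ h Q        g f h h $        expand Q -> g f Q h
  8  $ h h Q f g  g f h h $        match g
Stack after step 8: $ h h Q f (top = f).

f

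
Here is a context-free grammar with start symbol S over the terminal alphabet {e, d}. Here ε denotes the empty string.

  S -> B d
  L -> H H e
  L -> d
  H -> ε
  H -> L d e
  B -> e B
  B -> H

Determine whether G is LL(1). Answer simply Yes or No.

No

FIRST(S) = {d, e}
FIRST(L) = {d, e}
FIRST(H) = {ε, d, e}
FIRST(B) = {ε, d, e}
FOLLOW(S) = {$}
FOLLOW(L) = {d}
FOLLOW(H) = {d, e}
FOLLOW(B) = {d}
Cell M[B, e] receives both B -> e B and B -> H — the grammar is not LL(1).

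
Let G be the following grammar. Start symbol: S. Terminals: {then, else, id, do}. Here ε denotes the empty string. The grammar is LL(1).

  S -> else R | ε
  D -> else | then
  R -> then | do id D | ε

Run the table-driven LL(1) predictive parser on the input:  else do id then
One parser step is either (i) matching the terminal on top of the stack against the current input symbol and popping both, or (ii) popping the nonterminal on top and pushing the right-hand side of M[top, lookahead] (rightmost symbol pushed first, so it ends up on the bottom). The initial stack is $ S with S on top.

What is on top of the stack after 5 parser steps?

     Stack      Input              Action
  1  $ S        else do id then $  expand S -> else R
  2  $ R else   else do id then $  match else
  3  $ R        do id then $       expand R -> do id D
  4  $ D id do  do id then $       match do
  5  $ D id     id then $          match id
Stack after step 5: $ D (top = D).

D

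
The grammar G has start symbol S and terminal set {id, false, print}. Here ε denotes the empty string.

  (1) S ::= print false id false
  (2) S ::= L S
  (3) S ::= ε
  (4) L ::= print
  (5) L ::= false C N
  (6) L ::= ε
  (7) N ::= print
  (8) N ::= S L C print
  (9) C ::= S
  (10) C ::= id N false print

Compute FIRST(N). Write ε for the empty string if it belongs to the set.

{false, id, print}

FIRST(L) = {ε, false, print}
FIRST(S) = {ε, false, print}  (via L S)
FIRST(C) = {ε, false, id, print}  (via S)
FIRST(N) = {false, id, print}  (via S L C print)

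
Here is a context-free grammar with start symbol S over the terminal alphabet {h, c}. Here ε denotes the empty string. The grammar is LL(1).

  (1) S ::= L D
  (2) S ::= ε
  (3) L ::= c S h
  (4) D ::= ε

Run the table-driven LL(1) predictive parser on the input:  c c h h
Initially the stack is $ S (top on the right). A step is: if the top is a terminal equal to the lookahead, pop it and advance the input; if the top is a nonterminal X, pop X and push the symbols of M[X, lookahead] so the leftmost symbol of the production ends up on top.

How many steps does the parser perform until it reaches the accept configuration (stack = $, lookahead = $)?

11

      Stack          Input      Action
   1  $ S            c c h h $  expand S ::= L D
   2  $ D L          c c h h $  expand L ::= c S h
   3  $ D h S c      c c h h $  match c
   4  $ D h S        c h h $    expand S ::= L D
   5  $ D h D L      c h h $    expand L ::= c S h
   6  $ D h D h S c  c h h $    match c
   7  $ D h D h S    h h $      expand S ::= ε
   8  $ D h D h      h h $      match h
   9  $ D h D        h $        expand D ::= ε
  10  $ D h          h $        match h
  11  $ D            $          expand D ::= ε
Accept reached after 11 steps.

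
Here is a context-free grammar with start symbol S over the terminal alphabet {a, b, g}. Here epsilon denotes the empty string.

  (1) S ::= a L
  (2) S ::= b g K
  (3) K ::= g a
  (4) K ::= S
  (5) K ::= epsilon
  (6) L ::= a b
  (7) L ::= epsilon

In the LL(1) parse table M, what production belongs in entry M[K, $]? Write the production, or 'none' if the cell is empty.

K ::= epsilon

FIRST(S): from S::=a L we get {a}; from S::=b g K we get {b}. So FIRST(S) = {a, b}.
FIRST(L): from L::=a b we get {a}; from L::=epsilon we get {epsilon}. So FIRST(L) = {epsilon, a}.
FIRST(K): from K::=g a we get {g}; from K::=S we get {a, b}; from K::=epsilon we get {epsilon}. So FIRST(K) = {epsilon, a, b, g}.
FOLLOW(S) includes $ since S is the start symbol.
FOLLOW(S): in K::=S, the suffix after S is empty, so FOLLOW(S) ⊇ FOLLOW(K) = {$}. Thus FOLLOW(S) = {$}.
FOLLOW(K): in S::=b g K, the suffix after K is empty, so FOLLOW(K) ⊇ FOLLOW(S) = {$}. Thus FOLLOW(K) = {$}.
For K ::= g a: FIRST(g a) = {g}, so it goes in M[K, t] for t ∈ {g}.
For K ::= S: FIRST(S) = {a, b}, so it goes in M[K, t] for t ∈ {a, b}.
For K ::= epsilon: FIRST(epsilon) = {epsilon}, so it goes in M[K, t] for t ∈ {}; since epsilon ∈ FIRST, also for every t ∈ FOLLOW(K) = {$}.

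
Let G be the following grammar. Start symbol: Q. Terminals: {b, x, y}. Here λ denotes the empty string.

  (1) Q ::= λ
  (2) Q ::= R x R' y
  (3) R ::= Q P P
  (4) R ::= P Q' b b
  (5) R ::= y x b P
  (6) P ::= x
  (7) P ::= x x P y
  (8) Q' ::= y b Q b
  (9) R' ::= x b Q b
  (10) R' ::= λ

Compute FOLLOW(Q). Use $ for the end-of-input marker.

FIRST(P): from P::=x we get {x}; from P::=x x P y we get {x}. So FIRST(P) = {x}.
FIRST(Q'): from Q'::=y b Q b we get {y}. So FIRST(Q') = {y}.
FIRST(R'): from R'::=x b Q b we get {x}; from R'::=λ we get {λ}. So FIRST(R') = {λ, x}.
FIRST(Q): from Q::=λ we get {λ}; from Q::=R x R' y we get {x, y}. So FIRST(Q) = {λ, x, y}.
FIRST(R): from R::=Q P P we get {x, y}; from R::=P Q' b b we get {x}; from R::=y x b P we get {y}. So FIRST(R) = {x, y}.
FOLLOW(Q) includes $ since Q is the start symbol.
FOLLOW(Q): in R::=Q P P, Q is followed by P P with FIRST {x}; in Q'::=y b Q b, Q is followed by b with FIRST {b}; in R'::=x b Q b, Q is followed by b with FIRST {b}. Thus FOLLOW(Q) = {$, b, x}.
FOLLOW(R): in Q::=R x R' y, R is followed by x R' y with FIRST {x}. Thus FOLLOW(R) = {x}.
FOLLOW(P): in R::=Q P P (occurrence 1), P is followed by P with FIRST {x}; in R::=Q P P (occurrence 2), the suffix after P is empty, so FOLLOW(P) ⊇ FOLLOW(R) = {x}; in R::=P Q' b b, P is followed by Q' b b with FIRST {y}; in R::=y x b P, the suffix after P is empty, so FOLLOW(P) ⊇ FOLLOW(R) = {x}; in P::=x x P y, P is followed by y with FIRST {y}. Thus FOLLOW(P) = {x, y}.
FOLLOW(Q'): in R::=P Q' b b, Q' is followed by b b with FIRST {b}. Thus FOLLOW(Q') = {b}.
FOLLOW(R'): in Q::=R x R' y, R' is followed by y with FIRST {y}. Thus FOLLOW(R') = {y}.

{$, b, x}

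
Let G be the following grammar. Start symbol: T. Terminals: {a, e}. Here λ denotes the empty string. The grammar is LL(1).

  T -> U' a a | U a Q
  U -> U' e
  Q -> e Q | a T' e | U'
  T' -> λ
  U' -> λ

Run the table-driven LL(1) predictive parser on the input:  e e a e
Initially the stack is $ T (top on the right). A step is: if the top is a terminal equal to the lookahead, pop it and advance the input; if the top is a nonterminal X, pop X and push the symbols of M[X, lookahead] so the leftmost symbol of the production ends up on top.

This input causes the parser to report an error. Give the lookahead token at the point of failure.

e

     Stack       Input      Action
  1  $ T         e e a e $  expand T -> U a Q
  2  $ Q a U     e e a e $  expand U -> U' e
  3  $ Q a e U'  e e a e $  expand U' -> λ
  4  $ Q a e     e e a e $  match e
  5  $ Q a       e a e $    error: top is terminal a but lookahead is e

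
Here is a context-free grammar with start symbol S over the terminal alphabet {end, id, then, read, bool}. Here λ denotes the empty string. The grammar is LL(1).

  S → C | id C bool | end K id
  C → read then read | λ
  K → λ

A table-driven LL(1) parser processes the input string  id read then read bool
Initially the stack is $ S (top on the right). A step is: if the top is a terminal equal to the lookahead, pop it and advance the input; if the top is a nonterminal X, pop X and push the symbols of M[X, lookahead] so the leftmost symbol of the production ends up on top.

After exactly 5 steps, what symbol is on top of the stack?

read

     Stack                  Input                     Action
  1  $ S                    id read then read bool $  expand S → id C bool
  2  $ bool C id            id read then read bool $  match id
  3  $ bool C               read then read bool $     expand C → read then read
  4  $ bool read then read  read then read bool $     match read
  5  $ bool read then       then read bool $          match then
Stack after step 5: $ bool read (top = read).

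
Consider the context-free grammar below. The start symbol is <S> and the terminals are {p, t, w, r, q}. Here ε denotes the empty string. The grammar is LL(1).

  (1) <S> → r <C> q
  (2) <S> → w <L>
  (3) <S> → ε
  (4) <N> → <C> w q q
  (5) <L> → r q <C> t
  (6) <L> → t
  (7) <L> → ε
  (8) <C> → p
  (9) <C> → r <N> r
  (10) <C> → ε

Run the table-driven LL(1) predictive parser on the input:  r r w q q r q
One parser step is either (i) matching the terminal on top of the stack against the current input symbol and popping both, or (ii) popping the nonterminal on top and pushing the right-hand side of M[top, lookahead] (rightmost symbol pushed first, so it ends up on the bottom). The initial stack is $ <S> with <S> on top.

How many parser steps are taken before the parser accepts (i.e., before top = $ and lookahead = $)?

11

      Stack            Input            Action
   1  $ <S>            r r w q q r q $  expand <S> → r <C> q
   2  $ q <C> r        r r w q q r q $  match r
   3  $ q <C>          r w q q r q $    expand <C> → r <N> r
   4  $ q r <N> r      r w q q r q $    match r
   5  $ q r <N>        w q q r q $      expand <N> → <C> w q q
   6  $ q r q q w <C>  w q q r q $      expand <C> → ε
   7  $ q r q q w      w q q r q $      match w
   8  $ q r q q        q q r q $        match q
   9  $ q r q          q r q $          match q
  10  $ q r            r q $            match r
  11  $ q              q $              match q
Accept reached after 11 steps.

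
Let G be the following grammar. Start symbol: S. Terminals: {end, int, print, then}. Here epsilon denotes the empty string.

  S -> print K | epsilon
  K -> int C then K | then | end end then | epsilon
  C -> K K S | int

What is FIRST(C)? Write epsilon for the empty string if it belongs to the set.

{epsilon, end, int, print, then}

FIRST(S): from S->print K we get {print}; from S->epsilon we get {epsilon}. So FIRST(S) = {epsilon, print}.
FIRST(K): from K->int C then K we get {int}; from K->then we get {then}; from K->end end then we get {end}; from K->epsilon we get {epsilon}. So FIRST(K) = {epsilon, end, int, then}.
FIRST(C): from C->K K S we get {epsilon, end, int, print, then}; from C->int we get {int}. So FIRST(C) = {epsilon, end, int, print, then}.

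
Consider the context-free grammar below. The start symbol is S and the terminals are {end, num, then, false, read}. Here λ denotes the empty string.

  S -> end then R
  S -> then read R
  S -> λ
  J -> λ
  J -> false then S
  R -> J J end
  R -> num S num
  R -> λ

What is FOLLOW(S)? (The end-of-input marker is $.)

{$, end, false, num}

FIRST(S): from S->end then R we get {end}; from S->then read R we get {then}; from S->λ we get {λ}. So FIRST(S) = {λ, end, then}.
FIRST(J): from J->λ we get {λ}; from J->false then S we get {false}. So FIRST(J) = {λ, false}.
FIRST(R): from R->J J end we get {end, false}; from R->num S num we get {num}; from R->λ we get {λ}. So FIRST(R) = {λ, end, false, num}.
FOLLOW(S) includes $ since S is the start symbol.
FOLLOW(J): in R->J J end (occurrence 1), J is followed by J end with FIRST {end, false}; in R->J J end (occurrence 2), J is followed by end with FIRST {end}. Thus FOLLOW(J) = {end, false}.
FOLLOW(S): in J->false then S, the suffix after S is empty, so FOLLOW(S) ⊇ FOLLOW(J) = {end, false}; in R->num S num, S is followed by num with FIRST {num}. Thus FOLLOW(S) = {$, end, false, num}.
FOLLOW(R): in S->end then R, the suffix after R is empty, so FOLLOW(R) ⊇ FOLLOW(S) = {$, end, false, num}; in S->then read R, the suffix after R is empty, so FOLLOW(R) ⊇ FOLLOW(S) = {$, end, false, num}. Thus FOLLOW(R) = {$, end, false, num}.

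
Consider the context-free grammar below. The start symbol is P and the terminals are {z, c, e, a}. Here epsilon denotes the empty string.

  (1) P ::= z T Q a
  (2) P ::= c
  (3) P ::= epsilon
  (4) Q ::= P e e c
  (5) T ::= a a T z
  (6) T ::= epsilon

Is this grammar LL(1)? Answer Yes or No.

FIRST(P) = {epsilon, c, z}
FIRST(Q) = {c, e, z}
FIRST(T) = {epsilon, a}
FOLLOW(P) = {$, e}
FOLLOW(Q) = {a}
FOLLOW(T) = {c, e, z}
Each cell of M receives at most one production.

Yes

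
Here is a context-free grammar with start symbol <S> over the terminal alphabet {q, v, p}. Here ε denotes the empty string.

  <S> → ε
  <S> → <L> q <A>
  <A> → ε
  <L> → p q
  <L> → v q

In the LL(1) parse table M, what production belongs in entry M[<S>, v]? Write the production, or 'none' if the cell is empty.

<S> → <L> q <A>

FIRST(<A>): from <A>→ε we get {ε}. So FIRST(<A>) = {ε}.
FIRST(<L>): from <L>→p q we get {p}; from <L>→v q we get {v}. So FIRST(<L>) = {p, v}.
FIRST(<S>): from <S>→ε we get {ε}; from <S>→<L> q <A> we get {p, v}. So FIRST(<S>) = {ε, p, v}.
FOLLOW(<S>) includes $ since <S> is the start symbol.
FOLLOW(<S>): <S> appears on no right-hand side. Thus FOLLOW(<S>) = {$}.
For <S> → ε: FIRST(ε) = {ε}, so it goes in M[<S>, t] for t ∈ {}; since ε ∈ FIRST, also for every t ∈ FOLLOW(<S>) = {$}.
For <S> → <L> q <A>: FIRST(<L> q <A>) = {p, v}, so it goes in M[<S>, t] for t ∈ {p, v}.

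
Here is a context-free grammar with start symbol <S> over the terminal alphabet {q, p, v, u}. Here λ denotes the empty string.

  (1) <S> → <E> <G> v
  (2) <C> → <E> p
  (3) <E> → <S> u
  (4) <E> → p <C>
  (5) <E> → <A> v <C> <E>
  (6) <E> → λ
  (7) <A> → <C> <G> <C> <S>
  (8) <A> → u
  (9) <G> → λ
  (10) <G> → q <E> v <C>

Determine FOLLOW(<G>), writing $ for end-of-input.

FIRST(<G>): from <G>→λ we get {λ}; from <G>→q <E> v <C> we get {q}. So FIRST(<G>) = {λ, q}.
FIRST(<S>): from <S>→<E> <G> v we get {p, q, u, v}. So FIRST(<S>) = {p, q, u, v}.
FIRST(<C>): from <C>→<E> p we get {p, q, u, v}. So FIRST(<C>) = {p, q, u, v}.
FIRST(<A>): from <A>→<C> <G> <C> <S> we get {p, q, u, v}; from <A>→u we get {u}. So FIRST(<A>) = {p, q, u, v}.
FIRST(<E>): from <E>→<S> u we get {p, q, u, v}; from <E>→p <C> we get {p}; from <E>→<A> v <C> <E> we get {p, q, u, v}; from <E>→λ we get {λ}. So FIRST(<E>) = {λ, p, q, u, v}.
FOLLOW(<S>) includes $ since <S> is the start symbol.
FOLLOW(<E>): in <S>→<E> <G> v, <E> is followed by <G> v with FIRST {q, v}; in <C>→<E> p, <E> is followed by p with FIRST {p}; in <E>→<A> v <C> <E>, the suffix after <E> is empty (adds nothing new); in <G>→q <E> v <C>, <E> is followed by v <C> with FIRST {v}. Thus FOLLOW(<E>) = {p, q, v}.
FOLLOW(<A>): in <E>→<A> v <C> <E>, <A> is followed by v <C> <E> with FIRST {v}. Thus FOLLOW(<A>) = {v}.
FOLLOW(<S>): in <E>→<S> u, <S> is followed by u with FIRST {u}; in <A>→<C> <G> <C> <S>, the suffix after <S> is empty, so FOLLOW(<S>) ⊇ FOLLOW(<A>) = {v}. Thus FOLLOW(<S>) = {$, u, v}.
FOLLOW(<G>): in <S>→<E> <G> v, <G> is followed by v with FIRST {v}; in <A>→<C> <G> <C> <S>, <G> is followed by <C> <S> with FIRST {p, q, u, v}. Thus FOLLOW(<G>) = {p, q, u, v}.
FOLLOW(<C>): in <E>→p <C>, the suffix after <C> is empty, so FOLLOW(<C>) ⊇ FOLLOW(<E>) = {p, q, v}; in <E>→<A> v <C> <E>, <C> is followed by <E> with FIRST {λ, p, q, u, v}; in <E>→<A> v <C> <E>, the suffix after <C> is nullable, so FOLLOW(<C>) ⊇ FOLLOW(<E>) = {p, q, v}; in <A>→<C> <G> <C> <S> (occurrence 1), <C> is followed by <G> <C> <S> with FIRST {p, q, u, v}; in <A>→<C> <G> <C> <S> (occurrence 2), <C> is followed by <S> with FIRST {p, q, u, v}; in <G>→q <E> v <C>, the suffix after <C> is empty, so FOLLOW(<C>) ⊇ FOLLOW(<G>) = {p, q, u, v}. Thus FOLLOW(<C>) = {p, q, u, v}.

{p, q, u, v}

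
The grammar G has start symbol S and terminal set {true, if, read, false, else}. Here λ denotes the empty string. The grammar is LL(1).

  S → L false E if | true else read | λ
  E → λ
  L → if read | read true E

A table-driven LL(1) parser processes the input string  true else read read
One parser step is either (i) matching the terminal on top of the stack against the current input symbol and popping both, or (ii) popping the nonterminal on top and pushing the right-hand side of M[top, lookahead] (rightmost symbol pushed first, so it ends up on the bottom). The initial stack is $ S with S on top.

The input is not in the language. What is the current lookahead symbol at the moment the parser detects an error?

read

step 1: stack=$ S  input=true else read read $  — expand S → true else read
step 2: stack=$ read else true  input=true else read read $  — match true
step 3: stack=$ read else  input=else read read $  — match else
step 4: stack=$ read  input=read read $  — match read
step 5: stack=$  input=read $  — error: stack empty but input remains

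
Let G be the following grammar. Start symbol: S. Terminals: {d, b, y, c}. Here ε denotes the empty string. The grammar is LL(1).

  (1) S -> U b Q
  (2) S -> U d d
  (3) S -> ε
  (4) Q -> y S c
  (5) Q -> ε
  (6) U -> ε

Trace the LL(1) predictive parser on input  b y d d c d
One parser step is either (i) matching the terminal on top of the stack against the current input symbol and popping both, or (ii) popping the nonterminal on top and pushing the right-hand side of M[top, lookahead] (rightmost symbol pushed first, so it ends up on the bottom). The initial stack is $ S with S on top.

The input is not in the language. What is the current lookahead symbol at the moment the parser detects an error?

d

      Stack      Input          Action
   1  $ S        b y d d c d $  expand S -> U b Q
   2  $ Q b U    b y d d c d $  expand U -> ε
   3  $ Q b      b y d d c d $  match b
   4  $ Q        y d d c d $    expand Q -> y S c
   5  $ c S y    y d d c d $    match y
   6  $ c S      d d c d $      expand S -> U d d
   7  $ c d d U  d d c d $      expand U -> ε
   8  $ c d d    d d c d $      match d
   9  $ c d      d c d $        match d
  10  $ c        c d $          match c
  11  $          d $            error: stack empty but input remains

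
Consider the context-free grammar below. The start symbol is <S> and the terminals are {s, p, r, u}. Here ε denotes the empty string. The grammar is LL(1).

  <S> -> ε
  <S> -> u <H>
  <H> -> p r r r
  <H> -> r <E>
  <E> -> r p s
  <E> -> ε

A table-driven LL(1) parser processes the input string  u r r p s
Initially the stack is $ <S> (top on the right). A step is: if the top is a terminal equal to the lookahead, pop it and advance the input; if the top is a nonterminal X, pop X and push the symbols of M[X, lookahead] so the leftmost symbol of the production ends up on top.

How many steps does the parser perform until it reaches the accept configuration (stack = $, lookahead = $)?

step 1: stack=$ <S>  input=u r r p s $  — expand <S> -> u <H>
step 2: stack=$ <H> u  input=u r r p s $  — match u
step 3: stack=$ <H>  input=r r p s $  — expand <H> -> r <E>
step 4: stack=$ <E> r  input=r r p s $  — match r
step 5: stack=$ <E>  input=r p s $  — expand <E> -> r p s
step 6: stack=$ s p r  input=r p s $  — match r
step 7: stack=$ s p  input=p s $  — match p
step 8: stack=$ s  input=s $  — match s
Accept reached after 8 steps.

8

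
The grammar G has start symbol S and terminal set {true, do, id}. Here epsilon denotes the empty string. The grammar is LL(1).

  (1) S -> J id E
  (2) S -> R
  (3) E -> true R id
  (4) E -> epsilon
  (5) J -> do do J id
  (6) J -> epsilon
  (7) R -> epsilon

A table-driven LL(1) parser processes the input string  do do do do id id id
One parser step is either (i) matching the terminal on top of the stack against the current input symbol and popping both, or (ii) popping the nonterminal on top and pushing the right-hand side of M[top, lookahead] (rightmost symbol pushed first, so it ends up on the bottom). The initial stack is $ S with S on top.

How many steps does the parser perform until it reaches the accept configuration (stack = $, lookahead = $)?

12

step 1: stack=$ S  input=do do do do id id id $  — expand S -> J id E
step 2: stack=$ E id J  input=do do do do id id id $  — expand J -> do do J id
step 3: stack=$ E id id J do do  input=do do do do id id id $  — match do
step 4: stack=$ E id id J do  input=do do do id id id $  — match do
step 5: stack=$ E id id J  input=do do id id id $  — expand J -> do do J id
step 6: stack=$ E id id id J do do  input=do do id id id $  — match do
step 7: stack=$ E id id id J do  input=do id id id $  — match do
step 8: stack=$ E id id id J  input=id id id $  — expand J -> epsilon
step 9: stack=$ E id id id  input=id id id $  — match id
step 10: stack=$ E id id  input=id id $  — match id
step 11: stack=$ E id  input=id $  — match id
step 12: stack=$ E  input=$  — expand E -> epsilon
Accept reached after 12 steps.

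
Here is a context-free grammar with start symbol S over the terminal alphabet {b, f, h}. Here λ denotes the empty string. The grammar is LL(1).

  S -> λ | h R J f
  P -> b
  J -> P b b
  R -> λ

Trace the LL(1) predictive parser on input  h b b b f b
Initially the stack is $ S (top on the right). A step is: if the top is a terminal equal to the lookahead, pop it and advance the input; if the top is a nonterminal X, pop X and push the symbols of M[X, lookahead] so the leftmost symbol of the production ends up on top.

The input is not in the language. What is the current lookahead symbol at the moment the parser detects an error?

b

step 1: stack=$ S  input=h b b b f b $  — expand S -> h R J f
step 2: stack=$ f J R h  input=h b b b f b $  — match h
step 3: stack=$ f J R  input=b b b f b $  — expand R -> λ
step 4: stack=$ f J  input=b b b f b $  — expand J -> P b b
step 5: stack=$ f b b P  input=b b b f b $  — expand P -> b
step 6: stack=$ f b b b  input=b b b f b $  — match b
step 7: stack=$ f b b  input=b b f b $  — match b
step 8: stack=$ f b  input=b f b $  — match b
step 9: stack=$ f  input=f b $  — match f
step 10: stack=$  input=b $  — error: stack empty but input remains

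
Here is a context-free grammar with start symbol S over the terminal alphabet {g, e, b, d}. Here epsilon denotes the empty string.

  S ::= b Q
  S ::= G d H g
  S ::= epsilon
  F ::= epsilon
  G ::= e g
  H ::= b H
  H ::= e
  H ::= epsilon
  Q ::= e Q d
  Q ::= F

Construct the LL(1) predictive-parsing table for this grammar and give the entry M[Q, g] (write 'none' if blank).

FIRST(F) = {epsilon}
FIRST(G) = {e}
FIRST(H) = {epsilon, b, e}
FIRST(S) = {epsilon, b, e}  (via G d H g)
FIRST(Q) = {epsilon, e}  (via F)
FOLLOW(S) includes $ since S is the start symbol.
FOLLOW(S): S appears on no right-hand side. Thus FOLLOW(S) = {$}.
FOLLOW(Q): in S::=b Q, the suffix after Q is empty, so FOLLOW(Q) ⊇ FOLLOW(S) = {$}; in Q::=e Q d, Q is followed by d with FIRST {d}. Thus FOLLOW(Q) = {$, d}.
For Q ::= e Q d: FIRST(e Q d) = {e}, so it goes in M[Q, t] for t ∈ {e}.
For Q ::= F: FIRST(F) = {epsilon}, so it goes in M[Q, t] for t ∈ {}; since epsilon ∈ FIRST, also for every t ∈ FOLLOW(Q) = {$, d}.
None of these place a production in M[Q, g].

none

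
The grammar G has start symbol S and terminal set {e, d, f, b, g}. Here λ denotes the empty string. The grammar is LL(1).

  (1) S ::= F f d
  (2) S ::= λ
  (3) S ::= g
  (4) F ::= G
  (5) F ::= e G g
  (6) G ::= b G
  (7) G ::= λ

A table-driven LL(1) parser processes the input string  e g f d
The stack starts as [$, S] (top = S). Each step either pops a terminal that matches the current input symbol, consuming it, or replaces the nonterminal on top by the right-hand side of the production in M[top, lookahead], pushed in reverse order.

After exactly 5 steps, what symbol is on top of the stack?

step 1: stack=$ S  input=e g f d $  — expand S ::= F f d
step 2: stack=$ d f F  input=e g f d $  — expand F ::= e G g
step 3: stack=$ d f g G e  input=e g f d $  — match e
step 4: stack=$ d f g G  input=g f d $  — expand G ::= λ
step 5: stack=$ d f g  input=g f d $  — match g
Stack after step 5: $ d f (top = f).

f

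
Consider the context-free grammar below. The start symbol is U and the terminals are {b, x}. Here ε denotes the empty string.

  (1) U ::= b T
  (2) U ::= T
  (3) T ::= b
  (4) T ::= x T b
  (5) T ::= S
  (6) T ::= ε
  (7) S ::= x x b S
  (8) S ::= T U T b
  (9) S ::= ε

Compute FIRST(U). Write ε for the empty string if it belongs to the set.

FIRST(U): from U::=b T we get {b}; from U::=T we get {ε, b, x}. So FIRST(U) = {ε, b, x}.
FIRST(T): from T::=b we get {b}; from T::=x T b we get {x}; from T::=S we get {ε, b, x}; from T::=ε we get {ε}. So FIRST(T) = {ε, b, x}.
FIRST(S): from S::=x x b S we get {x}; from S::=T U T b we get {b, x}; from S::=ε we get {ε}. So FIRST(S) = {ε, b, x}.

{ε, b, x}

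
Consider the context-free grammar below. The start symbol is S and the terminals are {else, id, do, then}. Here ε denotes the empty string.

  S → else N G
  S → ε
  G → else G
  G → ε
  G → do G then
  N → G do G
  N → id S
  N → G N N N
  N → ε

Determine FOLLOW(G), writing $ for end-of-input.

FIRST(S): from S→else N G we get {else}; from S→ε we get {ε}. So FIRST(S) = {ε, else}.
FIRST(G): from G→else G we get {else}; from G→ε we get {ε}; from G→do G then we get {do}. So FIRST(G) = {ε, do, else}.
FIRST(N): from N→G do G we get {do, else}; from N→id S we get {id}; from N→G N N N we get {ε, do, else, id}; from N→ε we get {ε}. So FIRST(N) = {ε, do, else, id}.
FOLLOW(S) includes $ since S is the start symbol.
FOLLOW(S): in N→id S, the suffix after S is empty, so FOLLOW(S) ⊇ FOLLOW(N) = {$, do, else, id}. Thus FOLLOW(S) = {$, do, else, id}.
FOLLOW(N): in S→else N G, N is followed by G with FIRST {ε, do, else}; in S→else N G, the suffix after N is nullable, so FOLLOW(N) ⊇ FOLLOW(S) = {$, do, else, id}; in N→G N N N (occurrence 1), N is followed by N N with FIRST {ε, do, else, id}; in N→G N N N (occurrence 1), the suffix after N is nullable (adds nothing new); in N→G N N N (occurrence 2), N is followed by N with FIRST {ε, do, else, id}; in N→G N N N (occurrence 2), the suffix after N is nullable (adds nothing new); in N→G N N N (occurrence 3), the suffix after N is empty (adds nothing new). Thus FOLLOW(N) = {$, do, else, id}.
FOLLOW(G): in S→else N G, the suffix after G is empty, so FOLLOW(G) ⊇ FOLLOW(S) = {$, do, else, id}; in G→else G, the suffix after G is empty (adds nothing new); in G→do G then, G is followed by then with FIRST {then}; in N→G do G (occurrence 1), G is followed by do G with FIRST {do}; in N→G do G (occurrence 2), the suffix after G is empty, so FOLLOW(G) ⊇ FOLLOW(N) = {$, do, else, id}; in N→G N N N, G is followed by N N N with FIRST {ε, do, else, id}; in N→G N N N, the suffix after G is nullable, so FOLLOW(G) ⊇ FOLLOW(N) = {$, do, else, id}. Thus FOLLOW(G) = {$, do, else, id, then}.

{$, do, else, id, then}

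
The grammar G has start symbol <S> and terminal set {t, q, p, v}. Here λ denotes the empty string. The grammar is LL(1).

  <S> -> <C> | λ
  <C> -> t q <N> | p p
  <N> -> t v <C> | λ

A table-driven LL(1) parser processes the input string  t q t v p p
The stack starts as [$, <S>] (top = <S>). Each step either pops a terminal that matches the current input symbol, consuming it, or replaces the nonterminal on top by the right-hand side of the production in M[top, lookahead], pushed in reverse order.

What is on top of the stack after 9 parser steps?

     Stack      Input          Action
  1  $ <S>      t q t v p p $  expand <S> -> <C>
  2  $ <C>      t q t v p p $  expand <C> -> t q <N>
  3  $ <N> q t  t q t v p p $  match t
  4  $ <N> q    q t v p p $    match q
  5  $ <N>      t v p p $      expand <N> -> t v <C>
  6  $ <C> v t  t v p p $      match t
  7  $ <C> v    v p p $        match v
  8  $ <C>      p p $          expand <C> -> p p
  9  $ p p      p p $          match p
Stack after step 9: $ p (top = p).

p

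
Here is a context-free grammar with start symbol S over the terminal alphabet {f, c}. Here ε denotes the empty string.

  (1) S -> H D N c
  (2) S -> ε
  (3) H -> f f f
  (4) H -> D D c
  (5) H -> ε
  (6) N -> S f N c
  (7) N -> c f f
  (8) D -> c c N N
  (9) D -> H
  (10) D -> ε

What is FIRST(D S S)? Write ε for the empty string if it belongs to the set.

FIRST(S) = {ε, c, f}  (via H D N c)
FIRST(N) = {c, f}  (via S f N c)
FIRST(H) = {ε, c, f}  (via D D c)
FIRST(D) = {ε, c, f}  (via H)
FIRST(D S S): take FIRST of each symbol in turn, carrying on past any symbol whose FIRST contains ε; result {ε, c, f}.

{ε, c, f}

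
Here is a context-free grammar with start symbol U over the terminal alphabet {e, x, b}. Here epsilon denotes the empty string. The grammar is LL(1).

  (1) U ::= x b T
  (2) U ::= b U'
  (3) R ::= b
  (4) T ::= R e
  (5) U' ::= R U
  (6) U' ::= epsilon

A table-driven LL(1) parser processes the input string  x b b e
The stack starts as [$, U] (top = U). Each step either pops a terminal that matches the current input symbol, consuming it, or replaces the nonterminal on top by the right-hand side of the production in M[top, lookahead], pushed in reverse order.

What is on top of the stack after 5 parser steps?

     Stack    Input      Action
  1  $ U      x b b e $  expand U ::= x b T
  2  $ T b x  x b b e $  match x
  3  $ T b    b b e $    match b
  4  $ T      b e $      expand T ::= R e
  5  $ e R    b e $      expand R ::= b
Stack after step 5: $ e b (top = b).

b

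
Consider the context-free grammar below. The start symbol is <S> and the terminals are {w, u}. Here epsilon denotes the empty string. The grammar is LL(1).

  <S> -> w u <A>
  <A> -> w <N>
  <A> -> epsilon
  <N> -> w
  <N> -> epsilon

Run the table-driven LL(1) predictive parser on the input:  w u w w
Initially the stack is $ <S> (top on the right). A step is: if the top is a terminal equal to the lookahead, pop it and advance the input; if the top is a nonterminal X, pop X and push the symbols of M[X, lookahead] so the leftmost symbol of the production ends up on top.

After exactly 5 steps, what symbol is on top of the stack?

step 1: stack=$ <S>  input=w u w w $  — expand <S> -> w u <A>
step 2: stack=$ <A> u w  input=w u w w $  — match w
step 3: stack=$ <A> u  input=u w w $  — match u
step 4: stack=$ <A>  input=w w $  — expand <A> -> w <N>
step 5: stack=$ <N> w  input=w w $  — match w
Stack after step 5: $ <N> (top = <N>).

<N>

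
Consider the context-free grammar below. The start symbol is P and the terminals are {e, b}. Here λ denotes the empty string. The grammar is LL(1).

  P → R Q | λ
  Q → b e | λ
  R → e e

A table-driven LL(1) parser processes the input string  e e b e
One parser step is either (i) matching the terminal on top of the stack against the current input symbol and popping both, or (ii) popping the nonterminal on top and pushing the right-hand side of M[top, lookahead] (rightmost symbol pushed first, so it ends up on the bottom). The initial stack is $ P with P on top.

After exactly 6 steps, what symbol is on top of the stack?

step 1: stack=$ P  input=e e b e $  — expand P → R Q
step 2: stack=$ Q R  input=e e b e $  — expand R → e e
step 3: stack=$ Q e e  input=e e b e $  — match e
step 4: stack=$ Q e  input=e b e $  — match e
step 5: stack=$ Q  input=b e $  — expand Q → b e
step 6: stack=$ e b  input=b e $  — match b
Stack after step 6: $ e (top = e).

e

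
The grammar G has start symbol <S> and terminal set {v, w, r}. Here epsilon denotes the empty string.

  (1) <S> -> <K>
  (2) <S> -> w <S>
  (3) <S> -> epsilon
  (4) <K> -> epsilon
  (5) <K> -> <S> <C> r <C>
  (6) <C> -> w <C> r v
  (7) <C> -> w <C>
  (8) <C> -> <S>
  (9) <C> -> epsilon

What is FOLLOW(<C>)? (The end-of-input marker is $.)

FIRST(<S>): from <S>-><K> we get {epsilon, r, w}; from <S>->w <S> we get {w}; from <S>->epsilon we get {epsilon}. So FIRST(<S>) = {epsilon, r, w}.
FIRST(<C>): from <C>->w <C> r v we get {w}; from <C>->w <C> we get {w}; from <C>-><S> we get {epsilon, r, w}; from <C>->epsilon we get {epsilon}. So FIRST(<C>) = {epsilon, r, w}.
FIRST(<K>): from <K>->epsilon we get {epsilon}; from <K>-><S> <C> r <C> we get {r, w}. So FIRST(<K>) = {epsilon, r, w}.
FOLLOW(<S>) includes $ since <S> is the start symbol.
FOLLOW(<S>): in <S>->w <S>, the suffix after <S> is empty (adds nothing new); in <K>-><S> <C> r <C>, <S> is followed by <C> r <C> with FIRST {r, w}; in <C>-><S>, the suffix after <S> is empty, so FOLLOW(<S>) ⊇ FOLLOW(<C>) = {$, r, w}. Thus FOLLOW(<S>) = {$, r, w}.
FOLLOW(<K>): in <S>-><K>, the suffix after <K> is empty, so FOLLOW(<K>) ⊇ FOLLOW(<S>) = {$, r, w}. Thus FOLLOW(<K>) = {$, r, w}.
FOLLOW(<C>): in <K>-><S> <C> r <C> (occurrence 1), <C> is followed by r <C> with FIRST {r}; in <K>-><S> <C> r <C> (occurrence 2), the suffix after <C> is empty, so FOLLOW(<C>) ⊇ FOLLOW(<K>) = {$, r, w}; in <C>->w <C> r v, <C> is followed by r v with FIRST {r}; in <C>->w <C>, the suffix after <C> is empty (adds nothing new). Thus FOLLOW(<C>) = {$, r, w}.

{$, r, w}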